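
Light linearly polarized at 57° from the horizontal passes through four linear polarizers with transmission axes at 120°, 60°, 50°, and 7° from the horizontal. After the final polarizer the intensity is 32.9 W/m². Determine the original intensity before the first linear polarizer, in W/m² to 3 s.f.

I₀ ≈ 1230 W/m²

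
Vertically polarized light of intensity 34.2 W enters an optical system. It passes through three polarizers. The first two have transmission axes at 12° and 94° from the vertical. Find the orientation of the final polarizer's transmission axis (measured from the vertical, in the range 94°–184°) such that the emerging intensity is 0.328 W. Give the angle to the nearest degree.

θ ≈ 138°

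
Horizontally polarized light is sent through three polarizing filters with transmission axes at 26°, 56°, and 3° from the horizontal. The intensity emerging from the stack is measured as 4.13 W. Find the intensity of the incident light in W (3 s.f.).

I₀ ≈ 18.8 W

I₁ = I₀ cos²(26° − 0°) = I₀ cos²(26°) = 0.8078 I₀.
I₂ = I₁ cos²(56° − 26°) = 0.8078 I₀ · cos²(30°) = 0.6059 I₀.
I₃ = I₂ cos²(3° − 56°) = 0.6059 I₀ · cos²(53°) = 0.2194 I₀.
So 4.13 W = 0.2194 I₀, giving I₀ = 4.13/0.2194 = 18.82 W.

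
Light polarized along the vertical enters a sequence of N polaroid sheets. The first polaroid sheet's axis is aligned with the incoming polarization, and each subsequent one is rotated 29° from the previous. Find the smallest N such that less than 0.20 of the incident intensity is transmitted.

N = 8

First polarizer is aligned with the polarization: full transmission.
Each further stage multiplies by cos²(29°) = 0.765.
After N polarizers: T = 0.765^(N−1). Require T < 0.20 ⇒ N−1 > ln(0.20)/ln(0.765) = 6.01, so N−1 ≥ 7 and N = 8.
Check: N=8 gives T = 0.1533 < 0.20; N=7 gives T = 0.2004.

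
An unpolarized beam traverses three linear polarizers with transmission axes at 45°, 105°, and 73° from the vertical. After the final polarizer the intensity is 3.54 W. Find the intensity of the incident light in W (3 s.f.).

Unpolarized light through the first polarizer → I₁ = ½ I₀, now polarized at 45°.
I₂ = I₁ cos²(105° − 45°) = 0.5 I₀ · cos²(60°) = 0.125 I₀.
I₃ = I₂ cos²(73° − 105°) = 0.125 I₀ · cos²(32°) = 0.0899 I₀.
So 3.54 W = 0.0899 I₀, giving I₀ = 3.54/0.0899 = 39.38 W.

I₀ ≈ 39.4 W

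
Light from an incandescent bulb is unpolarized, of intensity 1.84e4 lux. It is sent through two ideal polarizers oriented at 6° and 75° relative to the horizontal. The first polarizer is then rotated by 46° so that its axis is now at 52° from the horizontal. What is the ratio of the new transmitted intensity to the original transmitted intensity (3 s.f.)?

Before rotation:
Unpolarized light through the first polarizer → I₁ = ½ I₀, now polarized at 6°.
I₂ = I₁ cos²(75° − 6°) = 0.5 I₀ · cos²(69°) = 0.06421 I₀.
After rotation:
Unpolarized light through the first polarizer → I₁ = ½ I₀, now polarized at 52°.
I₂ = I₁ cos²(75° − 52°) = 0.5 I₀ · cos²(23°) = 0.4237 I₀.
Ratio = 0.4237 / 0.06421 = 6.598.

I_new/I_old ≈ 6.60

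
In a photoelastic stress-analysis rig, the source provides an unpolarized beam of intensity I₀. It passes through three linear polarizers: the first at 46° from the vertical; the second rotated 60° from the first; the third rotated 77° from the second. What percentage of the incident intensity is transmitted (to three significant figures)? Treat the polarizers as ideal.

≈ 0.633%

Unpolarized light through the first polarizer → I₁ = ½ I₀, now polarized at 46°.
I₂ = I₁ cos²(60°) = 0.5 · 0.25 I₀ = 0.125 I₀.
I₃ = I₂ cos²(77°) = 0.125 · 0.0506 I₀ = 0.006325 I₀.
That is 0.6325% of the incident intensity.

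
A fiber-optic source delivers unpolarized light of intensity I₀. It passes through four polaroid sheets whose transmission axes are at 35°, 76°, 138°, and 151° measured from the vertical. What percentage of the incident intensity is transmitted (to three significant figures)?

≈ 5.96%

Unpolarized light through the first polarizer → I₁ = ½ I₀, now polarized at 35°.
I₂ = I₁ cos²(76° − 35°) = 0.5 I₀ · cos²(41°) = 0.2848 I₀.
I₃ = I₂ cos²(138° − 76°) = 0.2848 I₀ · cos²(62°) = 0.06277 I₀.
I₄ = I₃ cos²(151° − 138°) = 0.06277 I₀ · cos²(13°) = 0.05959 I₀.
That is 5.959% of the incident intensity.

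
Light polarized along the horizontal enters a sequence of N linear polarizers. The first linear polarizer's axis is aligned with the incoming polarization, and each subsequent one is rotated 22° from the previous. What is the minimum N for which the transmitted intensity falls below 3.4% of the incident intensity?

N = 24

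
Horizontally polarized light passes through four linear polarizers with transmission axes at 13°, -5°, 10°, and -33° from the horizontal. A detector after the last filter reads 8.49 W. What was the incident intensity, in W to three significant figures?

I₁ = I₀ cos²(13° − 0°) = I₀ cos²(13°) = 0.9494 I₀.
I₂ = I₁ cos²(-5° − 13°) = 0.9494 I₀ · cos²(18°) = 0.8587 I₀.
I₃ = I₂ cos²(10° + 5°) = 0.8587 I₀ · cos²(15°) = 0.8012 I₀.
I₄ = I₃ cos²(-33° − 10°) = 0.8012 I₀ · cos²(43°) = 0.4286 I₀.
So 8.49 W = 0.4286 I₀, giving I₀ = 8.49/0.4286 = 19.81 W.

I₀ ≈ 19.8 W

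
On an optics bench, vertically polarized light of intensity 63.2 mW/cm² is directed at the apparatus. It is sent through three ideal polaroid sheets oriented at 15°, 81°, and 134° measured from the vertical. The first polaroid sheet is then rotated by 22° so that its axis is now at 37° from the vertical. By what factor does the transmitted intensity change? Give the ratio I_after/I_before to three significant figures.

I_new/I_old ≈ 2.14

Before rotation:
I₁ = I₀ cos²(15° − 0°) = I₀ cos²(15°) = 0.933 I₀.
I₂ = I₁ cos²(81° − 15°) = 0.933 I₀ · cos²(66°) = 0.1544 I₀.
I₃ = I₂ cos²(134° − 81°) = 0.1544 I₀ · cos²(53°) = 0.0559 I₀.
After rotation:
I₁ = I₀ cos²(37° − 0°) = I₀ cos²(37°) = 0.6378 I₀.
I₂ = I₁ cos²(81° − 37°) = 0.6378 I₀ · cos²(44°) = 0.33 I₀.
I₃ = I₂ cos²(134° − 81°) = 0.33 I₀ · cos²(53°) = 0.1195 I₀.
Ratio = 0.1195 / 0.0559 = 2.138.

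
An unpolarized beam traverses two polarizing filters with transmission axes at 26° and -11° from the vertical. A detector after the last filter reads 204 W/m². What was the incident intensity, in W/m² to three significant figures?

I₀ ≈ 640 W/m²

Unpolarized light through the first polarizer → I₁ = ½ I₀, now polarized at 26°.
I₂ = I₁ cos²(-11° − 26°) = 0.5 I₀ · cos²(37°) = 0.3189 I₀.
So 204 W/m² = 0.3189 I₀, giving I₀ = 204/0.3189 = 639.7 W/m².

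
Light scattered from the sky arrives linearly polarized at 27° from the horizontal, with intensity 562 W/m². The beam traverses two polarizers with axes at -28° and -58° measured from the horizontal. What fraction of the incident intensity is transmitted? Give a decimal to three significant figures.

I₁ = 562 W/m² · cos²(55°) = 184.9 W/m².
I₂ = I₁ · cos²(30°) = 184.9 · 0.75 = 138.7 W/m².
Transmitted fraction = 0.2467.

I/I₀ ≈ 0.247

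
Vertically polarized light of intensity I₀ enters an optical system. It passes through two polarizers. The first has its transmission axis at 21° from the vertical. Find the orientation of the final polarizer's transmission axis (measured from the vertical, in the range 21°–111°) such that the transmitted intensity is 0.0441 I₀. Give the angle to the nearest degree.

θ ≈ 98°

By Malus's law, I₁ = I₀ cos²(21° − 0°) = I₀ cos²(21°) = 0.8716 I₀.
Need I₂/I₀ = 0.0441, so cos²(θ − 21°) = 0.0441 / 0.8716 = 0.0506.
θ − 21° = arccos(√0.0506) = 77.0°, giving θ ≈ 21 + 77.0 = 98.0°.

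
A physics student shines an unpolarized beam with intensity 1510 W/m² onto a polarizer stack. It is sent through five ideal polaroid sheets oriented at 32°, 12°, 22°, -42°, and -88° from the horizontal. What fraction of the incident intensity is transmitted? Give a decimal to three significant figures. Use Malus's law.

I/I₀ ≈ 0.0397

Unpolarized light through the first polarizer → I₁ = 1510 W/m²/2 = 755 W/m², polarized at 32°.
I₂ = I₁ · cos²(20°) = 755 · 0.883 = 666.7 W/m².
I₃ = I₂ · cos²(10°) = 666.7 · 0.9698 = 646.6 W/m².
I₄ = I₃ · cos²(64°) = 646.6 · 0.1922 = 124.3 W/m².
I₅ = I₄ · cos²(46°) = 124.3 · 0.4826 = 59.96 W/m².
Transmitted fraction = 0.03971.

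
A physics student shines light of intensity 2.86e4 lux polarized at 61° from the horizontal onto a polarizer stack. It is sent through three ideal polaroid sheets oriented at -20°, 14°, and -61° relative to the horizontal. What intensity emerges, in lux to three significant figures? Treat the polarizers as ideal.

I₁ = 2.86e4 lux · cos²(81°) = 699.9 lux.
I₂ = I₁ · cos²(34°) = 699.9 · 0.6873 = 481 lux.
I₃ = I₂ · cos²(75°) = 481 · 0.06699 = 32.22 lux.

I ≈ 32.2 lux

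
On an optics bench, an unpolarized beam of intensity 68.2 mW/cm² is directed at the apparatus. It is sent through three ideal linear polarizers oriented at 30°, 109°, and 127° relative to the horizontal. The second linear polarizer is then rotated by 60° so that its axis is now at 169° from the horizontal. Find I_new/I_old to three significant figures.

I_new/I_old ≈ 9.55

Before rotation:
Unpolarized light through the first polarizer → I₁ = ½ I₀, now polarized at 30°.
I₂ = I₁ cos²(109° − 30°) = 0.5 I₀ · cos²(79°) = 0.0182 I₀.
I₃ = I₂ cos²(127° − 109°) = 0.0182 I₀ · cos²(18°) = 0.01647 I₀.
After rotation:
Unpolarized light through the first polarizer → I₁ = ½ I₀, now polarized at 30°.
Angle between axes 1 and 2: 41°. I₂ = 0.5 I₀ · cos²(41°) = 0.2848 I₀.
I₃ = I₂ cos²(127° − 169°) = 0.2848 I₀ · cos²(42°) = 0.1573 I₀.
Ratio = 0.1573 / 0.01647 = 9.552.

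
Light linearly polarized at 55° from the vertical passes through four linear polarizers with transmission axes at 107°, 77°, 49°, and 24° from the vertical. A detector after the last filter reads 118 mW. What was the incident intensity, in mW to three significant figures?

I₁ = I₀ cos²(107° − 55°) = I₀ cos²(52°) = 0.379 I₀.
I₂ = I₁ cos²(77° − 107°) = 0.379 I₀ · cos²(30°) = 0.2843 I₀.
I₃ = I₂ cos²(49° − 77°) = 0.2843 I₀ · cos²(28°) = 0.2216 I₀.
I₄ = I₃ cos²(24° − 49°) = 0.2216 I₀ · cos²(25°) = 0.182 I₀.
So 118 mW = 0.182 I₀, giving I₀ = 118/0.182 = 648.2 mW.

I₀ ≈ 648 mW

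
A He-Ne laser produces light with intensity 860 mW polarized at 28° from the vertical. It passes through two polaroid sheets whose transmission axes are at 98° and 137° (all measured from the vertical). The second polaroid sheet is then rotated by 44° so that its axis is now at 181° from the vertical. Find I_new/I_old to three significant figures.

Before rotation:
I₁ = I₀ cos²(98° − 28°) = I₀ cos²(70°) = 0.117 I₀.
I₂ = I₁ cos²(137° − 98°) = 0.117 I₀ · cos²(39°) = 0.07065 I₀.
After rotation:
I₁ = I₀ cos²(98° − 28°) = I₀ cos²(70°) = 0.117 I₀.
I₂ = I₁ cos²(181° − 98°) = 0.117 I₀ · cos²(83°) = 0.001737 I₀.
Ratio = 0.001737 / 0.07065 = 0.02459.

I_new/I_old ≈ 0.0246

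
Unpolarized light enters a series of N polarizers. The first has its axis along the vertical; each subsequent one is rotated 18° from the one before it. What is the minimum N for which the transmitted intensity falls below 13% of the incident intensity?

First polarizer halves the unpolarized light: factor 1/2.
Each further stage multiplies by cos²(18°) = 0.9045.
After N polarizers: T = 0.5·0.9045^(N−1). Require T < 0.13 ⇒ N−1 > ln(0.13/0.5)/ln(0.9045) = 13.42, so N−1 ≥ 14 and N = 15.
Check: N=15 gives T = 0.1227 < 0.13; N=14 gives T = 0.1356.

N = 15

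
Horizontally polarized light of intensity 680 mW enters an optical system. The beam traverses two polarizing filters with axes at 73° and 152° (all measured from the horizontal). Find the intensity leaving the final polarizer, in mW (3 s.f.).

I ≈ 2.12 mW

I₁ = 680 mW · cos²(73°) = 58.13 mW.
I₂ = I₁ · cos²(79°) = 58.13 · 0.03641 = 2.116 mW.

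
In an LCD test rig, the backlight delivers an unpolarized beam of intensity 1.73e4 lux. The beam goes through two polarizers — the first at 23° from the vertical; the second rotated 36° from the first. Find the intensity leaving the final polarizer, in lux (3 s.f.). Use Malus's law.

Unpolarized light through the first polarizer → I₁ = 1.73e4 lux/2 = 8650 lux, polarized at 23°.
I₂ = I₁ · cos²(36°) = 8650 · 0.6545 = 5661 lux.

I ≈ 5660 lux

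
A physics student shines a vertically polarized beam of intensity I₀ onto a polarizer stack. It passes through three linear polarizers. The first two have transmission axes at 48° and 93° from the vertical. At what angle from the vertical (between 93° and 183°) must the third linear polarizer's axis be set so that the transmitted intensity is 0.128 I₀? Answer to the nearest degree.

By Malus's law, I₁ = I₀ cos²(48° − 0°) = I₀ cos²(48°) = 0.4477 I₀.
I₂ = I₁ cos²(93° − 48°) = 0.4477 I₀ · cos²(45°) = 0.2239 I₀.
Need I₃/I₀ = 0.128, so cos²(θ − 93°) = 0.128 / 0.2239 = 0.5718.
θ − 93° = arccos(√0.5718) = 40.9°, giving θ ≈ 93 + 40.9 = 133.9°.

θ ≈ 134°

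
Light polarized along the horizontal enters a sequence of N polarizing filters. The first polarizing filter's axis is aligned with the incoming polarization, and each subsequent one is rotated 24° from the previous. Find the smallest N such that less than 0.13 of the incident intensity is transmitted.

N = 13

First polarizer is aligned with the polarization: full transmission.
Each further stage multiplies by cos²(24°) = 0.8346.
After N polarizers: T = 0.8346^(N−1). Require T < 0.13 ⇒ N−1 > ln(0.13)/ln(0.8346) = 11.28, so N−1 ≥ 12 and N = 13.
Check: N=13 gives T = 0.1142 < 0.13; N=12 gives T = 0.1368.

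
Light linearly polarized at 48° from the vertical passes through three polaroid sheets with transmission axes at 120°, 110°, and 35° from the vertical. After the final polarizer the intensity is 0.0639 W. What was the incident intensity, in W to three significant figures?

I₀ ≈ 10.3 W

I₁ = I₀ cos²(120° − 48°) = I₀ cos²(72°) = 0.09549 I₀.
I₂ = I₁ cos²(110° − 120°) = 0.09549 I₀ · cos²(10°) = 0.09261 I₀.
I₃ = I₂ cos²(35° − 110°) = 0.09261 I₀ · cos²(75°) = 0.006204 I₀.
So 0.0639 W = 0.006204 I₀, giving I₀ = 0.0639/0.006204 = 10.3 W.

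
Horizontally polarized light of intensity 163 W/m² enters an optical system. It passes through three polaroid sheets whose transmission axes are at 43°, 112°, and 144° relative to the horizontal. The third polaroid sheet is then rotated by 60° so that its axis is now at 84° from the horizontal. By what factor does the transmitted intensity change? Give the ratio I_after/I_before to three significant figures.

Before rotation:
By Malus's law, I₁ = I₀ cos²(43° − 0°) = I₀ cos²(43°) = 0.5349 I₀.
I₂ = I₁ cos²(112° − 43°) = 0.5349 I₀ · cos²(69°) = 0.06869 I₀.
I₃ = I₂ cos²(144° − 112°) = 0.06869 I₀ · cos²(32°) = 0.0494 I₀.
After rotation:
I₁ = I₀ cos²(43° − 0°) = I₀ cos²(43°) = 0.5349 I₀.
I₂ = I₁ cos²(112° − 43°) = 0.5349 I₀ · cos²(69°) = 0.06869 I₀.
I₃ = I₂ cos²(84° − 112°) = 0.06869 I₀ · cos²(28°) = 0.05355 I₀.
Ratio = 0.05355 / 0.0494 = 1.084.

I_new/I_old ≈ 1.08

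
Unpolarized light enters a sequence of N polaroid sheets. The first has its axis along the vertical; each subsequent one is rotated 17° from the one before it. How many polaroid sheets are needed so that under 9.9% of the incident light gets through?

First polarizer halves the unpolarized light: factor 1/2.
Each further stage multiplies by cos²(17°) = 0.9145.
After N polarizers: T = 0.5·0.9145^(N−1). Require T < 0.099 ⇒ N−1 > ln(0.099/0.5)/ln(0.9145) = 18.12, so N−1 ≥ 19 and N = 20.
Check: N=20 gives T = 0.09154 < 0.099; N=19 gives T = 0.1001.

N = 20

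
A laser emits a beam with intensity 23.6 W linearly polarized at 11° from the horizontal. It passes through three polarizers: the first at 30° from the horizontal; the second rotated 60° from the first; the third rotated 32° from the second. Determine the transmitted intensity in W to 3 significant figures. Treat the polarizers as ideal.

By Malus's law, I₁ = 23.6 W · cos²(19°) = 21.1 W.
I₂ = I₁ · cos²(60°) = 21.1 · 0.25 = 5.275 W.
I₃ = I₂ · cos²(32°) = 5.275 · 0.7192 = 3.793 W.

I ≈ 3.79 W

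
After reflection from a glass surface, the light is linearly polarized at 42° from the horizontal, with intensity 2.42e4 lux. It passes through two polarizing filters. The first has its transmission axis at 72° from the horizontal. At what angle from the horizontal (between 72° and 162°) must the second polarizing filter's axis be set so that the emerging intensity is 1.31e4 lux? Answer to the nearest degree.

θ ≈ 104°

By Malus's law, I₁ = I₀ cos²(72° − 42°) = I₀ cos²(30°) = 0.75 I₀.
Target fraction: 1.31e4 / 2.42e4 lux = 0.5413 of I₀.
Need I₂/I₀ = 0.5413, so cos²(θ − 72°) = 0.5413 / 0.75 = 0.7218.
θ − 72° = arccos(√0.7218) = 31.8°, giving θ ≈ 72 + 31.8 = 103.8°.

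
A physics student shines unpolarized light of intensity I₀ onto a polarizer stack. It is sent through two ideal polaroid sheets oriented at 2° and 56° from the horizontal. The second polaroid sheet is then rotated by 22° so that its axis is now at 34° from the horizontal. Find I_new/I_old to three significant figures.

I_new/I_old ≈ 2.08

Before rotation:
Unpolarized light through the first polarizer → I₁ = ½ I₀, now polarized at 2°.
I₂ = I₁ cos²(56° − 2°) = 0.5 I₀ · cos²(54°) = 0.1727 I₀.
After rotation:
Unpolarized light through the first polarizer → I₁ = ½ I₀, now polarized at 2°.
I₂ = I₁ cos²(34° − 2°) = 0.5 I₀ · cos²(32°) = 0.3596 I₀.
Ratio = 0.3596 / 0.1727 = 2.082.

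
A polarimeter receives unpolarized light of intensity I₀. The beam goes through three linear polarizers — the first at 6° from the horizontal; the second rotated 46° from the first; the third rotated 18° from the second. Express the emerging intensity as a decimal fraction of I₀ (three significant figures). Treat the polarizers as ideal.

Unpolarized light through the first polarizer → I₁ = ½ I₀, now polarized at 6°.
I₂ = I₁ cos²(46°) = 0.5 · 0.4826 I₀ = 0.2413 I₀.
I₃ = I₂ cos²(18°) = 0.2413 · 0.9045 I₀ = 0.2182 I₀.
Transmitted fraction = 0.2182.

≈ 0.218 I₀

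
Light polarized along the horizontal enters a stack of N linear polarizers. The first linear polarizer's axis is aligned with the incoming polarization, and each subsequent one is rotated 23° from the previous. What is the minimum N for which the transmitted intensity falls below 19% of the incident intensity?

First polarizer is aligned with the polarization: full transmission.
Each further stage multiplies by cos²(23°) = 0.8473.
After N polarizers: T = 0.8473^(N−1). Require T < 0.19 ⇒ N−1 > ln(0.19)/ln(0.8473) = 10.02, so N−1 ≥ 11 and N = 12.
Check: N=12 gives T = 0.1616 < 0.19; N=11 gives T = 0.1908.

N = 12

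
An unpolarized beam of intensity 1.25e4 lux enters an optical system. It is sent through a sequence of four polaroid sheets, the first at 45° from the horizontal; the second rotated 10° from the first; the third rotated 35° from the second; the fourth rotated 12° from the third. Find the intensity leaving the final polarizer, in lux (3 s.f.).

I ≈ 3890 lux

Unpolarized light through the first polarizer → I₁ = 1.25e4 lux/2 = 6250 lux, polarized at 45°.
I₂ = I₁ · cos²(10°) = 6250 · 0.9698 = 6062 lux.
I₃ = I₂ · cos²(35°) = 6062 · 0.671 = 4067 lux.
I₄ = I₃ · cos²(12°) = 4067 · 0.9568 = 3892 lux.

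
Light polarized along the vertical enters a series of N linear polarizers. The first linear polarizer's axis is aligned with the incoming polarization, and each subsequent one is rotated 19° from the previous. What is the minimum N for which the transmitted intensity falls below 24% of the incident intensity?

N = 14

First polarizer is aligned with the polarization: full transmission.
Each further stage multiplies by cos²(19°) = 0.894.
After N polarizers: T = 0.894^(N−1). Require T < 0.24 ⇒ N−1 > ln(0.24)/ln(0.894) = 12.74, so N−1 ≥ 13 and N = 14.
Check: N=14 gives T = 0.233 < 0.24; N=13 gives T = 0.2607.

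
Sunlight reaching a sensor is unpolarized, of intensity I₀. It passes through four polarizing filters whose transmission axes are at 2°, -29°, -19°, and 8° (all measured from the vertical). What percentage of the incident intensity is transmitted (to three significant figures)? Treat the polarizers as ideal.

Unpolarized light through the first polarizer → I₁ = ½ I₀, now polarized at 2°.
I₂ = I₁ cos²(-29° − 2°) = 0.5 I₀ · cos²(31°) = 0.3674 I₀.
I₃ = I₂ cos²(-19° + 29°) = 0.3674 I₀ · cos²(10°) = 0.3563 I₀.
I₄ = I₃ cos²(8° + 19°) = 0.3563 I₀ · cos²(27°) = 0.2829 I₀.
That is 28.29% of the incident intensity.

≈ 28.3%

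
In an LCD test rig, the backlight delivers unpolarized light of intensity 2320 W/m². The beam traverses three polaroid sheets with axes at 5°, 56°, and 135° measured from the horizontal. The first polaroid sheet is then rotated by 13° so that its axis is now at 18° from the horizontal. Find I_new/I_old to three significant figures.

I_new/I_old ≈ 1.57

Before rotation:
Unpolarized light through the first polarizer → I₁ = ½ I₀, now polarized at 5°.
I₂ = I₁ cos²(56° − 5°) = 0.5 I₀ · cos²(51°) = 0.198 I₀.
I₃ = I₂ cos²(135° − 56°) = 0.198 I₀ · cos²(79°) = 0.00721 I₀.
After rotation:
Unpolarized light through the first polarizer → I₁ = ½ I₀, now polarized at 18°.
I₂ = I₁ cos²(56° − 18°) = 0.5 I₀ · cos²(38°) = 0.3105 I₀.
I₃ = I₂ cos²(135° − 56°) = 0.3105 I₀ · cos²(79°) = 0.0113 I₀.
Ratio = 0.0113 / 0.00721 = 1.568.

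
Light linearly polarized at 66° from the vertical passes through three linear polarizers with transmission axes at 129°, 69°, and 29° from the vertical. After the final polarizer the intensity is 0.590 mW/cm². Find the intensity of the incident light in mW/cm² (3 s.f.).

I₀ ≈ 19.5 mW/cm²

By Malus's law, I₁ = I₀ cos²(129° − 66°) = I₀ cos²(63°) = 0.2061 I₀.
I₂ = I₁ cos²(69° − 129°) = 0.2061 I₀ · cos²(60°) = 0.05153 I₀.
I₃ = I₂ cos²(29° − 69°) = 0.05153 I₀ · cos²(40°) = 0.03024 I₀.
So 0.590 mW/cm² = 0.03024 I₀, giving I₀ = 0.590/0.03024 = 19.51 mW/cm².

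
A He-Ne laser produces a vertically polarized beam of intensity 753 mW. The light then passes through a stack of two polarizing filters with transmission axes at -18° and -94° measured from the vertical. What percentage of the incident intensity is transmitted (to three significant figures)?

≈ 5.29%

By Malus's law, I₁ = 753 mW · cos²(18°) = 681.1 mW.
I₂ = I₁ · cos²(76°) = 681.1 · 0.05853 = 39.86 mW.
That is 5.294% of the incident intensity.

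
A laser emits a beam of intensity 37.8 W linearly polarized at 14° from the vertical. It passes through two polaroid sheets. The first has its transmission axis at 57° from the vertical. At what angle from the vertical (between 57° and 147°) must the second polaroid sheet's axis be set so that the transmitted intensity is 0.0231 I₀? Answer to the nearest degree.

I₁ = I₀ cos²(57° − 14°) = I₀ cos²(43°) = 0.5349 I₀.
Need I₂/I₀ = 0.0231, so cos²(θ − 57°) = 0.0231 / 0.5349 = 0.04319.
θ − 57° = arccos(√0.04319) = 78.0°, giving θ ≈ 57 + 78.0 = 135.0°.

θ ≈ 135°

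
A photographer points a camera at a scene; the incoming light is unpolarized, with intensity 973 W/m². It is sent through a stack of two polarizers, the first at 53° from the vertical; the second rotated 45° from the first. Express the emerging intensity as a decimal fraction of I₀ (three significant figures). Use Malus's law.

Unpolarized light through the first polarizer → I₁ = 973 W/m²/2 = 486.5 W/m², polarized at 53°.
I₂ = I₁ · cos²(45°) = 486.5 · 0.5 = 243.3 W/m².
Transmitted fraction = 0.25.

I/I₀ ≈ 0.250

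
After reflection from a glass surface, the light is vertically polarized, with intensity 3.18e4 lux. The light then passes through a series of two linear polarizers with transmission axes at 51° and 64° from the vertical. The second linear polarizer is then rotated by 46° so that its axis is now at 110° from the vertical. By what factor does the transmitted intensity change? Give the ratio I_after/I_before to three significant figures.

I_new/I_old ≈ 0.279

Before rotation:
I₁ = I₀ cos²(51° − 0°) = I₀ cos²(51°) = 0.396 I₀.
I₂ = I₁ cos²(64° − 51°) = 0.396 I₀ · cos²(13°) = 0.376 I₀.
After rotation:
I₁ = I₀ cos²(51° − 0°) = I₀ cos²(51°) = 0.396 I₀.
I₂ = I₁ cos²(110° − 51°) = 0.396 I₀ · cos²(59°) = 0.1051 I₀.
Ratio = 0.1051 / 0.376 = 0.2794.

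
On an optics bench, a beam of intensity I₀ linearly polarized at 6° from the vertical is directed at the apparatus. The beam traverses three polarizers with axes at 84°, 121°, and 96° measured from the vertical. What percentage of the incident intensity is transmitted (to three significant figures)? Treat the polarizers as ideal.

≈ 2.26%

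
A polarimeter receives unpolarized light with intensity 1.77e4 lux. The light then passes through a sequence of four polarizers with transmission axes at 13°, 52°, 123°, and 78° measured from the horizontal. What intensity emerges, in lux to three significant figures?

Unpolarized light through the first polarizer → I₁ = 1.77e4 lux/2 = 8850 lux, polarized at 13°.
I₂ = I₁ · cos²(39°) = 8850 · 0.604 = 5345 lux.
I₃ = I₂ · cos²(71°) = 5345 · 0.106 = 566.5 lux.
I₄ = I₃ · cos²(45°) = 566.5 · 0.5 = 283.3 lux.

I ≈ 283 lux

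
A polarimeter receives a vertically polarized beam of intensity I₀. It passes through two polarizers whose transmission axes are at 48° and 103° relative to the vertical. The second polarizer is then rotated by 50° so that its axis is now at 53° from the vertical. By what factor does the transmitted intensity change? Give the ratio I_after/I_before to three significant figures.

Before rotation:
By Malus's law, I₁ = I₀ cos²(48° − 0°) = I₀ cos²(48°) = 0.4477 I₀.
I₂ = I₁ cos²(103° − 48°) = 0.4477 I₀ · cos²(55°) = 0.1473 I₀.
After rotation:
I₁ = I₀ cos²(48° − 0°) = I₀ cos²(48°) = 0.4477 I₀.
I₂ = I₁ cos²(53° − 48°) = 0.4477 I₀ · cos²(5°) = 0.4443 I₀.
Ratio = 0.4443 / 0.1473 = 3.017.

I_new/I_old ≈ 3.02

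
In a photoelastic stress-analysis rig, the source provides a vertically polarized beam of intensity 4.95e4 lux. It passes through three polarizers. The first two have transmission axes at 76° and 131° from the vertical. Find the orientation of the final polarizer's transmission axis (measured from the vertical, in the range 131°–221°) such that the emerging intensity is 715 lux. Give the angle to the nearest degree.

θ ≈ 161°

By Malus's law, I₁ = I₀ cos²(76° − 0°) = I₀ cos²(76°) = 0.05853 I₀.
I₂ = I₁ cos²(131° − 76°) = 0.05853 I₀ · cos²(55°) = 0.01925 I₀.
Target fraction: 715 / 4.95e4 lux = 0.01444 of I₀.
Need I₃/I₀ = 0.01444, so cos²(θ − 131°) = 0.01444 / 0.01925 = 0.7502.
θ − 131° = arccos(√0.7502) = 30.0°, giving θ ≈ 131 + 30.0 = 161.0°.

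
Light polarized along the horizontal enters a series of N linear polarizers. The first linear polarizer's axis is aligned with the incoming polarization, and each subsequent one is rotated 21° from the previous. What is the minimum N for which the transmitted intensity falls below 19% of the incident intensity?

N = 14

First polarizer is aligned with the polarization: full transmission.
Each further stage multiplies by cos²(21°) = 0.8716.
After N polarizers: T = 0.8716^(N−1). Require T < 0.19 ⇒ N−1 > ln(0.19)/ln(0.8716) = 12.08, so N−1 ≥ 13 and N = 14.
Check: N=14 gives T = 0.1675 < 0.19; N=13 gives T = 0.1922.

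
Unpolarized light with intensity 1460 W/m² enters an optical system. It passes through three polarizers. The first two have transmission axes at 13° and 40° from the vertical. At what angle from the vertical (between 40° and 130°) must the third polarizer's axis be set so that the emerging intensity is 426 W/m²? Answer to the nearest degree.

θ ≈ 71°

Unpolarized light through the first polarizer → I₁ = ½ I₀, now polarized at 13°.
I₂ = I₁ cos²(40° − 13°) = 0.5 I₀ · cos²(27°) = 0.3969 I₀.
Target fraction: 426 / 1460 W/m² = 0.2918 of I₀.
Need I₃/I₀ = 0.2918, so cos²(θ − 40°) = 0.2918 / 0.3969 = 0.7351.
θ − 40° = arccos(√0.7351) = 31.0°, giving θ ≈ 40 + 31.0 = 71.0°.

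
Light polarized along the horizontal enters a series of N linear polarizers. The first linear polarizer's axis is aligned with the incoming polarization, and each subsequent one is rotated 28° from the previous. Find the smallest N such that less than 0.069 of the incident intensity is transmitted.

First polarizer is aligned with the polarization: full transmission.
Each further stage multiplies by cos²(28°) = 0.7796.
After N polarizers: T = 0.7796^(N−1). Require T < 0.069 ⇒ N−1 > ln(0.069)/ln(0.7796) = 10.74, so N−1 ≥ 11 and N = 12.
Check: N=12 gives T = 0.06465 < 0.069; N=11 gives T = 0.08293.

N = 12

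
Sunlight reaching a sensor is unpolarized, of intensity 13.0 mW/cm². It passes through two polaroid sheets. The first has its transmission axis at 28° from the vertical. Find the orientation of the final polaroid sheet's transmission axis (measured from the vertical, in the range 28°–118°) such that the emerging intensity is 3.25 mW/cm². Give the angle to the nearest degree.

Unpolarized light through the first polarizer → I₁ = ½ I₀, now polarized at 28°.
Target fraction: 3.25 / 13.0 mW/cm² = 0.25 of I₀.
Need I₂/I₀ = 0.25, so cos²(θ − 28°) = 0.25 / 0.5 = 0.5.
θ − 28° = arccos(√0.5) = 45.0°, giving θ ≈ 28 + 45.0 = 73.0°.

θ ≈ 73°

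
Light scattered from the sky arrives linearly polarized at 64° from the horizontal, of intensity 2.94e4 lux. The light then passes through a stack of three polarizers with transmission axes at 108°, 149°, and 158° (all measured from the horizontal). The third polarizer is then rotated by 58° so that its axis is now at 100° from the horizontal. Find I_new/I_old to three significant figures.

I_new/I_old ≈ 0.441

Before rotation:
By Malus's law, I₁ = I₀ cos²(108° − 64°) = I₀ cos²(44°) = 0.5174 I₀.
I₂ = I₁ cos²(149° − 108°) = 0.5174 I₀ · cos²(41°) = 0.2947 I₀.
I₃ = I₂ cos²(158° − 149°) = 0.2947 I₀ · cos²(9°) = 0.2875 I₀.
After rotation:
I₁ = I₀ cos²(108° − 64°) = I₀ cos²(44°) = 0.5174 I₀.
I₂ = I₁ cos²(149° − 108°) = 0.5174 I₀ · cos²(41°) = 0.2947 I₀.
I₃ = I₂ cos²(100° − 149°) = 0.2947 I₀ · cos²(49°) = 0.1269 I₀.
Ratio = 0.1269 / 0.2875 = 0.4412.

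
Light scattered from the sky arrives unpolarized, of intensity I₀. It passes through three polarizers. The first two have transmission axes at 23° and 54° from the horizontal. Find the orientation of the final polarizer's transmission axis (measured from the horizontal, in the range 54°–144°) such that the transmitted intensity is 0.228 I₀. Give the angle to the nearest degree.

Unpolarized light through the first polarizer → I₁ = ½ I₀, now polarized at 23°.
I₂ = I₁ cos²(54° − 23°) = 0.5 I₀ · cos²(31°) = 0.3674 I₀.
Need I₃/I₀ = 0.228, so cos²(θ − 54°) = 0.228 / 0.3674 = 0.6206.
θ − 54° = arccos(√0.6206) = 38.0°, giving θ ≈ 54 + 38.0 = 92.0°.

θ ≈ 92°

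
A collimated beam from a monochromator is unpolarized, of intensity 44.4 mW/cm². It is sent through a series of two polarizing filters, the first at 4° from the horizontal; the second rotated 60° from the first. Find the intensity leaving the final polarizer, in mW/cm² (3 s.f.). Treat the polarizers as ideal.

I ≈ 5.55 mW/cm²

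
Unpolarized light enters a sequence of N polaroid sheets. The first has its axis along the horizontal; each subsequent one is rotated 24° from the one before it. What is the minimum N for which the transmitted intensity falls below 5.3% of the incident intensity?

N = 14

First polarizer halves the unpolarized light: factor 1/2.
Each further stage multiplies by cos²(24°) = 0.8346.
After N polarizers: T = 0.5·0.8346^(N−1). Require T < 0.053 ⇒ N−1 > ln(0.053/0.5)/ln(0.8346) = 12.41, so N−1 ≥ 13 and N = 14.
Check: N=14 gives T = 0.04764 < 0.053; N=13 gives T = 0.05708.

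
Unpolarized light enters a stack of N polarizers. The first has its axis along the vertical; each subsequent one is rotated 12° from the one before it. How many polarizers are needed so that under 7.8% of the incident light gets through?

N = 44

First polarizer halves the unpolarized light: factor 1/2.
Each further stage multiplies by cos²(12°) = 0.9568.
After N polarizers: T = 0.5·0.9568^(N−1). Require T < 0.078 ⇒ N−1 > ln(0.078/0.5)/ln(0.9568) = 42.04, so N−1 ≥ 43 and N = 44.
Check: N=44 gives T = 0.07477 < 0.078; N=43 gives T = 0.07815.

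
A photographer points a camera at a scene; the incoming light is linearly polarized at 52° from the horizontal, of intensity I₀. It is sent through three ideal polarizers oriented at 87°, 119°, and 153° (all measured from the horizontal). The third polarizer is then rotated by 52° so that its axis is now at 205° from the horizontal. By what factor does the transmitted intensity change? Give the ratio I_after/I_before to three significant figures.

I_new/I_old ≈ 0.00708

Before rotation:
I₁ = I₀ cos²(87° − 52°) = I₀ cos²(35°) = 0.671 I₀.
I₂ = I₁ cos²(119° − 87°) = 0.671 I₀ · cos²(32°) = 0.4826 I₀.
I₃ = I₂ cos²(153° − 119°) = 0.4826 I₀ · cos²(34°) = 0.3317 I₀.
After rotation:
I₁ = I₀ cos²(87° − 52°) = I₀ cos²(35°) = 0.671 I₀.
I₂ = I₁ cos²(119° − 87°) = 0.671 I₀ · cos²(32°) = 0.4826 I₀.
I₃ = I₂ cos²(205° − 119°) = 0.4826 I₀ · cos²(86°) = 0.002348 I₀.
Ratio = 0.002348 / 0.3317 = 0.00708.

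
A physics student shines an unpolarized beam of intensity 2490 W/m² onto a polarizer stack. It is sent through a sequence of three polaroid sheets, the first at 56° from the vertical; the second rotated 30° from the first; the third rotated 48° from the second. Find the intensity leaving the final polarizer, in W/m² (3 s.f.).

I ≈ 418 W/m²

Unpolarized light through the first polarizer → I₁ = 2490 W/m²/2 = 1245 W/m², polarized at 56°.
I₂ = I₁ · cos²(30°) = 1245 · 0.75 = 933.8 W/m².
I₃ = I₂ · cos²(48°) = 933.8 · 0.4477 = 418.1 W/m².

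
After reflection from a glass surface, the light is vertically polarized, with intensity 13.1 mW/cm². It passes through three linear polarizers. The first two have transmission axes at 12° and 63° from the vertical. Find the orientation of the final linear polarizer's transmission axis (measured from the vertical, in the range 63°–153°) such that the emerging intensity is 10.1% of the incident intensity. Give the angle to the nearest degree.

θ ≈ 122°

I₁ = I₀ cos²(12° − 0°) = I₀ cos²(12°) = 0.9568 I₀.
I₂ = I₁ cos²(63° − 12°) = 0.9568 I₀ · cos²(51°) = 0.3789 I₀.
Need I₃/I₀ = 0.101, so cos²(θ − 63°) = 0.101 / 0.3789 = 0.2665.
θ − 63° = arccos(√0.2665) = 58.9°, giving θ ≈ 63 + 58.9 = 121.9°.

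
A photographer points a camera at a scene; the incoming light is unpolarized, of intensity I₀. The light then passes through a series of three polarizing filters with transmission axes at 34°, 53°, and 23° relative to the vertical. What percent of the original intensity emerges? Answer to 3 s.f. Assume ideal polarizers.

Unpolarized light through the first polarizer → I₁ = ½ I₀, now polarized at 34°.
I₂ = I₁ cos²(53° − 34°) = 0.5 I₀ · cos²(19°) = 0.447 I₀.
I₃ = I₂ cos²(23° − 53°) = 0.447 I₀ · cos²(30°) = 0.3353 I₀.
That is 33.53% of the incident intensity.

≈ 33.5%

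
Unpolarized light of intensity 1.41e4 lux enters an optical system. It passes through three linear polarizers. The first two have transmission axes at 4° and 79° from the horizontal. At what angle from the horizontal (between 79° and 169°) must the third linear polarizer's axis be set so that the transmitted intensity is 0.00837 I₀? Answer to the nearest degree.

Unpolarized light through the first polarizer → I₁ = ½ I₀, now polarized at 4°.
I₂ = I₁ cos²(79° − 4°) = 0.5 I₀ · cos²(75°) = 0.03349 I₀.
Need I₃/I₀ = 0.00837, so cos²(θ − 79°) = 0.00837 / 0.03349 = 0.2499.
θ − 79° = arccos(√0.2499) = 60.0°, giving θ ≈ 79 + 60.0 = 139.0°.

θ ≈ 139°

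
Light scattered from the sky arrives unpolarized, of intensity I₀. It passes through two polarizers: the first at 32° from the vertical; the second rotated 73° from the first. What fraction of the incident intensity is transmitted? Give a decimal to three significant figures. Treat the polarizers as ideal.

Unpolarized light through the first polarizer → I₁ = ½ I₀, now polarized at 32°.
I₂ = I₁ cos²(73°) = 0.5 · 0.08548 I₀ = 0.04274 I₀.
Transmitted fraction = 0.04274.

≈ 0.0427 I₀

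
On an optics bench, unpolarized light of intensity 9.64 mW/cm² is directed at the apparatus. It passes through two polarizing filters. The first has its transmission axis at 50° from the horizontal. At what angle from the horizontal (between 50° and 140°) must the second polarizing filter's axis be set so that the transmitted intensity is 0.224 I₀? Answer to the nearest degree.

θ ≈ 98°

Unpolarized light through the first polarizer → I₁ = ½ I₀, now polarized at 50°.
Need I₂/I₀ = 0.224, so cos²(θ − 50°) = 0.224 / 0.5 = 0.448.
θ − 50° = arccos(√0.448) = 48.0°, giving θ ≈ 50 + 48.0 = 98.0°.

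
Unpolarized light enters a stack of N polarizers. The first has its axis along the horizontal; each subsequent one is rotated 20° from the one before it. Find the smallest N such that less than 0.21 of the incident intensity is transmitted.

N = 8

First polarizer halves the unpolarized light: factor 1/2.
Each further stage multiplies by cos²(20°) = 0.883.
After N polarizers: T = 0.5·0.883^(N−1). Require T < 0.21 ⇒ N−1 > ln(0.21/0.5)/ln(0.883) = 6.97, so N−1 ≥ 7 and N = 8.
Check: N=8 gives T = 0.2093 < 0.21; N=7 gives T = 0.237.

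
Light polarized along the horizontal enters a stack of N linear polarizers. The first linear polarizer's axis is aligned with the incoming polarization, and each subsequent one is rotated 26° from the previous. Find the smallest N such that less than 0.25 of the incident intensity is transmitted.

N = 8

First polarizer is aligned with the polarization: full transmission.
Each further stage multiplies by cos²(26°) = 0.8078.
After N polarizers: T = 0.8078^(N−1). Require T < 0.25 ⇒ N−1 > ln(0.25)/ln(0.8078) = 6.50, so N−1 ≥ 7 and N = 8.
Check: N=8 gives T = 0.2245 < 0.25; N=7 gives T = 0.2779.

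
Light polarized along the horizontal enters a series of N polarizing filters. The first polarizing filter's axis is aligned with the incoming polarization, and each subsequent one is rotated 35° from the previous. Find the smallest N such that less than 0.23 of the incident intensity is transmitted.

First polarizer is aligned with the polarization: full transmission.
Each further stage multiplies by cos²(35°) = 0.671.
After N polarizers: T = 0.671^(N−1). Require T < 0.23 ⇒ N−1 > ln(0.23)/ln(0.671) = 3.68, so N−1 ≥ 4 and N = 5.
Check: N=5 gives T = 0.2027 < 0.23; N=4 gives T = 0.3021.

N = 5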